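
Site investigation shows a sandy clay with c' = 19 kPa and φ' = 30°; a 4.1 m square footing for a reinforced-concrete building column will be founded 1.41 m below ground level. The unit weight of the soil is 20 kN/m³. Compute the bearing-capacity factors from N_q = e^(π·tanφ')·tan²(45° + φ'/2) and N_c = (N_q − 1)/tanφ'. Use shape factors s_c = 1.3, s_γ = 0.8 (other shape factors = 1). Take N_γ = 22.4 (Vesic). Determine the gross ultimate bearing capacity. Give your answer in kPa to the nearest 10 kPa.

tan30° = 0.5774, so N_q = e^(π×0.5774)·tan²(60°) = 6.134 × 3.0 = 18.4.
N_c = (18.4 − 1)/tan30° = 30.14.
Effective surcharge at the founding depth q = γ·D_f = 20 × 1.41 = 28.2 kPa.
q_ult = c·N_c·s_c + q·N_q + 0.5·γ·B·N_γ·s_γ
     = 19 × 30.14 × 1.3 + 28.2 × 18.401 + 0.5 × 20 × 4.1 × 22.4 × 0.8
     = 744.45 + 518.91 + 734.72 = 1998.1 kPa.

q_ult ≈ 2000 kPa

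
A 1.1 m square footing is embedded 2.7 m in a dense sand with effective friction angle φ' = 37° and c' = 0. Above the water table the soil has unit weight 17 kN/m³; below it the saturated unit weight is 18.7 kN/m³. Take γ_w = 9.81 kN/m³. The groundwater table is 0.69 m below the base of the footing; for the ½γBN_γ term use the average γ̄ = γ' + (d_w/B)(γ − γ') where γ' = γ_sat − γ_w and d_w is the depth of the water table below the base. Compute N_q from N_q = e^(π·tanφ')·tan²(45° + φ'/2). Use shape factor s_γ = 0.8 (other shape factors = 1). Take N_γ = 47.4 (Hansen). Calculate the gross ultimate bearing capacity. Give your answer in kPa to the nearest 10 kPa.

tan37° = 0.7536, so N_q = e^(π×0.7536)·tan²(63.5°) = 10.669 × 4.023 = 42.92.
q = γ·D_f = 17 × 2.7 = 45.9 kPa.
γ' = 8.89 kN/m³; averaging over the depth B below the base, γ̄ = γ' + (d_w/B)(γ − γ') = 13.977 kN/m³.
q·N_q = 45.9 × 42.92 = 1970 kPa
0.5·γ·B·N_γ·s_γ = 0.5 × 13.977 × 1.1 × 47.4 × 0.8 = 291.51 kPa
q_ult = 1970 + 291.51 = 2261.5 kPa.

q_ult ≈ 2260 kPa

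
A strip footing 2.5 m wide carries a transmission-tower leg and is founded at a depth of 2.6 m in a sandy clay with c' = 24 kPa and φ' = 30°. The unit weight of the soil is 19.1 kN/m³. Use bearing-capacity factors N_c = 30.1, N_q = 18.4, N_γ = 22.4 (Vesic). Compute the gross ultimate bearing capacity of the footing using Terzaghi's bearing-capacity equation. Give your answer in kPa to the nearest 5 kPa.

q_ult ≈ 2170 kPa

Overburden at base level: q = 19.1 × 2.6 = 49.66 kPa.
Cohesion term c·N_c = 24 × 30.1 = 722.4 kPa; surcharge term q·N_q = 49.66 × 18.4 = 913.74 kPa; self-weight term 0.5·γ·B·N_γ = 0.5 × 19.1 × 2.5 × 22.4 = 534.8 kPa.
q_ult = 722.4 + 913.74 + 534.8 = 2170.9 kPa.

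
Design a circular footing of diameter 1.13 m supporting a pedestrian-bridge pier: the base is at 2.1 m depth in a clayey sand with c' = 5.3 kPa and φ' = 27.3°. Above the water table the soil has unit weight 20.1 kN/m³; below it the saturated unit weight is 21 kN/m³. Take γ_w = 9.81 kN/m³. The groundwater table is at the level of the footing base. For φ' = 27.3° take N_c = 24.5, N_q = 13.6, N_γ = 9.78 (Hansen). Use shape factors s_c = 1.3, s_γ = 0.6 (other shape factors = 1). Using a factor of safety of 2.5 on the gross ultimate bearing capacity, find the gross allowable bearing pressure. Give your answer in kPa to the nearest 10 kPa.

Effective surcharge at the founding depth q = γ·D_f = 20.1 × 2.1 = 42.21 kPa.
The water table coincides with the base, so in the self-weight term γ → γ' = 11.19 kN/m³.
q_ult = c·N_c·s_c + q·N_q + 0.5·γ·B·N_γ·s_γ
     = 5.3 × 24.5 × 1.3 + 42.21 × 13.6 + 0.5 × 11.19 × 1.13 × 9.78 × 0.6
     = 168.81 + 574.06 + 37.1 = 779.96 kPa.
q_all = 779.96 / 2.5 = 311.98 kPa.

q_all ≈ 310 kPa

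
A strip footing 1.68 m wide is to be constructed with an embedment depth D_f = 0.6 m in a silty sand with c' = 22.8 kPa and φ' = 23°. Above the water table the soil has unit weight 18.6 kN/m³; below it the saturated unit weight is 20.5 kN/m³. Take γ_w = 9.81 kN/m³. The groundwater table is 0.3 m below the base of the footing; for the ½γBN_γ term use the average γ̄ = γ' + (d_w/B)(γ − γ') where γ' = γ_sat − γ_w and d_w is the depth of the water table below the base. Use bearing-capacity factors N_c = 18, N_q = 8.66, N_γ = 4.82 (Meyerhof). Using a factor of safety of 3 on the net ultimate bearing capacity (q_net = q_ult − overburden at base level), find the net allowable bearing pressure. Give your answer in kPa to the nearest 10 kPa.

Effective surcharge at the founding depth q = γ·D_f = 18.6 × 0.6 = 11.16 kPa.
With d_w = 0.3 m < B, γ̄ = 10.69 + (0.3/1.68) × (18.6 − 10.69) = 12.102 kN/m³.
q_ult = c·N_c + q·N_q + 0.5·γ·B·N_γ
     = 22.8 × 18 + 11.16 × 8.66 + 0.5 × 12.102 × 1.68 × 4.82
     = 410.4 + 96.646 + 49.001 = 556.05 kPa.
q_net = 556.05 − 11.16 = 544.89 kPa.
q_all(net) = 544.89 / 3 = 181.63 kPa.

q_all(net) ≈ 180 kPa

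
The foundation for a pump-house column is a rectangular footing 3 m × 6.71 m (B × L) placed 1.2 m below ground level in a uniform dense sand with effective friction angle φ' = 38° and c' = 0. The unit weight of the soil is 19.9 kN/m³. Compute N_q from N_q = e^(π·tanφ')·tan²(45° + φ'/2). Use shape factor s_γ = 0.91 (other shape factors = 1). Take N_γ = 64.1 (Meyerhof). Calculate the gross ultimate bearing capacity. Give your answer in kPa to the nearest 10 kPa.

q_ult ≈ 2910 kPa

tan38° = 0.7813, so N_q = e^(π×0.7813)·tan²(64°) = 11.64 × 4.204 = 48.93.
Overburden at base level: q = 19.9 × 1.2 = 23.88 kPa.
Surcharge term q·N_q = 23.88 × 48.933 = 1168.5 kPa; self-weight term 0.5·γ·B·N_γ·s_γ = 0.5 × 19.9 × 3 × 64.1 × 0.91 = 1741.2 kPa.
q_ult = 1168.5 + 1741.2 = 2909.7 kPa.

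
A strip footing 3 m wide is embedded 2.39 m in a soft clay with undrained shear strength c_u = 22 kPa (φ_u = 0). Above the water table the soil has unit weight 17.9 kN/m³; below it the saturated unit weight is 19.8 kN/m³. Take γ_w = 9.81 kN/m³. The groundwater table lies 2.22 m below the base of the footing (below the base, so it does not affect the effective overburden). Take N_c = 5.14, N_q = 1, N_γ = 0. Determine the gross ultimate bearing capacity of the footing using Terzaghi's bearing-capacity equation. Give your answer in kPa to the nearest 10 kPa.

q_ult ≈ 160 kPa

Effective surcharge at the founding depth q = γ·D_f = 17.9 × 2.39 = 42.781 kPa.
q_ult = c·N_c + q·N_q
     = 22 × 5.14 + 42.781 × 1
     = 113.08 + 42.781 = 155.86 kPa.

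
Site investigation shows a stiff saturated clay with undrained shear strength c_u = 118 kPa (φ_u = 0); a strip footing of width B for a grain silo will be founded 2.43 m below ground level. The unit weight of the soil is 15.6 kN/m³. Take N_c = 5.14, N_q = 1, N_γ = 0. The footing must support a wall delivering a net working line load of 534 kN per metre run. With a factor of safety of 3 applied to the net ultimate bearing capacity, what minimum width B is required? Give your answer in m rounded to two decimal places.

B = 2.64 m

q = γ·D_f = 15.6 × 2.43 = 37.908 kPa.
c·N_c = 118 × 5.14 = 606.52 kPa
q·N_q = 37.908 × 1 = 37.908 kPa
q_ult = 606.52 + 37.908 = 644.43 kPa.
For φ = 0 the ½γBN_γ term vanishes, so q_ult is independent of B. q_net = 644.43 − 37.908 = 606.52 kPa; q_all(net) = 606.52/3 = 202.17 kPa.
Required width B = w / q_all(net) = 534 / 202.17 = 2.641 m.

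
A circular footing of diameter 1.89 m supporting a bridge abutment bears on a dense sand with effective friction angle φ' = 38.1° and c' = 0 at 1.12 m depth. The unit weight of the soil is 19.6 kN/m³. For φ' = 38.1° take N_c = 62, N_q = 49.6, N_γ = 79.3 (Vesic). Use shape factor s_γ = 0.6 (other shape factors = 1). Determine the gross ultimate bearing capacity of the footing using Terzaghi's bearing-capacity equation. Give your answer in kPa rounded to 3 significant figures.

q_ult ≈ 1970 kPa

q = γ·D_f = 19.6 × 1.12 = 21.952 kPa.
q·N_q = 21.952 × 49.6 = 1088.8 kPa
0.5·γ·B·N_γ·s_γ = 0.5 × 19.6 × 1.89 × 79.3 × 0.6 = 881.28 kPa
q_ult = 1088.8 + 881.28 = 1970.1 kPa.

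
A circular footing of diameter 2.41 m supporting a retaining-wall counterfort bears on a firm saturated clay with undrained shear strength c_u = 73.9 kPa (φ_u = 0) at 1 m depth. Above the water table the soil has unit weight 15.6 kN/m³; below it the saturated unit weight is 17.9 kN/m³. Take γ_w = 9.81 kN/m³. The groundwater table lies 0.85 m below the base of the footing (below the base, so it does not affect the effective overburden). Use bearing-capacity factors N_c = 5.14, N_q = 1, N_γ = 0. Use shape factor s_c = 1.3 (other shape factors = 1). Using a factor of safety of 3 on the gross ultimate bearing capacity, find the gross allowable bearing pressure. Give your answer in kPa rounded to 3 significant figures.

Effective surcharge at the founding depth q = γ·D_f = 15.6 × 1 = 15.6 kPa.
q_ult = c·N_c·s_c + q·N_q
     = 73.9 × 5.14 × 1.3 + 15.6 × 1
     = 493.8 + 15.6 = 509.4 kPa.
q_all = 509.4 / 3 = 169.8 kPa.

q_all ≈ 170 kPa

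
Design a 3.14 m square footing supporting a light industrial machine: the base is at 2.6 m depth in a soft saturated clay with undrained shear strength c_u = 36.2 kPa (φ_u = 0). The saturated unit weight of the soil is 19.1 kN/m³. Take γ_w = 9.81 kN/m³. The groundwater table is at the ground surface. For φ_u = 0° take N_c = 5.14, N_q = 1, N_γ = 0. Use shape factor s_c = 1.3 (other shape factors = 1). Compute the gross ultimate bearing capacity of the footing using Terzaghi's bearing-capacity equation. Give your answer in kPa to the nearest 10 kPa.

q_ult ≈ 270 kPa

Water table at ground surface, so effective unit weight γ' = 19.1 − 9.81 = 9.29 kN/m³ is used throughout; overburden q = 9.29 × 2.6 = 24.154 kPa.
Cohesion term c·N_c·s_c = 36.2 × 5.14 × 1.3 = 241.89 kPa; surcharge term q·N_q = 24.154 × 1 = 24.154 kPa.
q_ult = 241.89 + 24.154 = 266.04 kPa.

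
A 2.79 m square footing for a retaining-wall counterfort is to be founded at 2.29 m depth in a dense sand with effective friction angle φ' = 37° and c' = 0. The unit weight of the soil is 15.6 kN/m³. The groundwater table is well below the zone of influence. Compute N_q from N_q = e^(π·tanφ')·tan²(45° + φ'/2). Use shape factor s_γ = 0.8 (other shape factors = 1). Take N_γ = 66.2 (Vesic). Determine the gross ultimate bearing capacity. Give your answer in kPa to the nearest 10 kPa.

q_ult ≈ 2690 kPa

tan37° = 0.7536, so N_q = e^(π×0.7536)·tan²(63.5°) = 10.669 × 4.023 = 42.92.
Overburden at base level: q = 15.6 × 2.29 = 35.724 kPa.
Surcharge term q·N_q = 35.724 × 42.92 = 1533.3 kPa; self-weight term 0.5·γ·B·N_γ·s_γ = 0.5 × 15.6 × 2.79 × 66.2 × 0.8 = 1152.5 kPa.
q_ult = 1533.3 + 1152.5 = 2685.8 kPa.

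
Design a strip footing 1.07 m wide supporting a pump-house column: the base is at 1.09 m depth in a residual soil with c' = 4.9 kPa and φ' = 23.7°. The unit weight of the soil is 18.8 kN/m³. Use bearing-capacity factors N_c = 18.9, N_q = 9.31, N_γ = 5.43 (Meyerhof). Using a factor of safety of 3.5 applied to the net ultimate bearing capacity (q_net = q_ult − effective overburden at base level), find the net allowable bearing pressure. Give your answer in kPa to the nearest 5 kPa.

q_all(net) ≈ 90 kPa

q = γ·D_f = 18.8 × 1.09 = 20.492 kPa.
c·N_c = 4.9 × 18.9 = 92.61 kPa
q·N_q = 20.492 × 9.31 = 190.78 kPa
0.5·γ·B·N_γ = 0.5 × 18.8 × 1.07 × 5.43 = 54.615 kPa
q_ult = 92.61 + 190.78 + 54.615 = 338.01 kPa.
Net ultimate: q_net = 338.01 − 20.492 = 317.51 kPa.
q_all(net) = 317.51 / 3.5 = 90.718 kPa.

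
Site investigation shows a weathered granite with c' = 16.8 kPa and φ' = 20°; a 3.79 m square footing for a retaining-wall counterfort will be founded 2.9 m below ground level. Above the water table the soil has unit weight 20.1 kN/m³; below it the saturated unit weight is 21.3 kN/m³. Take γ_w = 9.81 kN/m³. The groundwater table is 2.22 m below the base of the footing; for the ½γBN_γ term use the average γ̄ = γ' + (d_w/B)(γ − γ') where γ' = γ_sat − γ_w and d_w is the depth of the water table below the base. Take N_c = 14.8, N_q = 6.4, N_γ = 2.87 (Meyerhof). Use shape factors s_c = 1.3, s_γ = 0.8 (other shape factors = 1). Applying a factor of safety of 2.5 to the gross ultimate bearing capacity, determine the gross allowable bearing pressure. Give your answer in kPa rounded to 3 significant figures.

Overburden at base level: q = 20.1 × 2.9 = 58.29 kPa.
The water table is 2.22 m below the base (< B = 3.79 m), so the ½γBN_γ term uses γ̄ = γ' + (d_w/B)(γ − γ') = 11.49 + (2.22/3.79)(20.1 − 11.49) = 16.533 kN/m³.
Cohesion term c·N_c·s_c = 16.8 × 14.8 × 1.3 = 323.23 kPa; surcharge term q·N_q = 58.29 × 6.4 = 373.06 kPa; self-weight term 0.5·γ·B·N_γ·s_γ = 0.5 × 16.533 × 3.79 × 2.87 × 0.8 = 71.935 kPa.
q_ult = 323.23 + 373.06 + 71.935 = 768.22 kPa.
q_all = q_ult / FS = 768.22 / 2.5 = 307.29 kPa.

q_all ≈ 307 kPa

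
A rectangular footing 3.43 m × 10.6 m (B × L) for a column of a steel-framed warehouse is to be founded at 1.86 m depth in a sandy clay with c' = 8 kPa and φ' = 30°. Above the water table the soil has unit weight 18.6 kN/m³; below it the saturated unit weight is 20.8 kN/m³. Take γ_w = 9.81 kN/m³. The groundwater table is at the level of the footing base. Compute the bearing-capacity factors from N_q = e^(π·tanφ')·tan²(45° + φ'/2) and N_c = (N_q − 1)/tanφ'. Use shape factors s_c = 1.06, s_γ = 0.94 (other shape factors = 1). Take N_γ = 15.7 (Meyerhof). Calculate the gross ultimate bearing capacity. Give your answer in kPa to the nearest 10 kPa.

tan30° = 0.5774, so N_q = e^(π×0.5774)·tan²(60°) = 6.134 × 3.0 = 18.4.
N_c = (18.4 − 1)/tan30° = 30.14.
Overburden at base level: q = 18.6 × 1.86 = 34.596 kPa.
Below the base the soil is submerged, so the ½γBN_γ term uses γ' = 20.8 − 9.81 = 10.99 kN/m³.
Cohesion term c·N_c·s_c = 8 × 30.14 × 1.06 = 255.58 kPa; surcharge term q·N_q = 34.596 × 18.401 = 636.61 kPa; self-weight term 0.5·γ·B·N_γ·s_γ = 0.5 × 10.99 × 3.43 × 15.7 × 0.94 = 278.16 kPa.
q_ult = 255.58 + 636.61 + 278.16 = 1170.3 kPa.

q_ult ≈ 1170 kPa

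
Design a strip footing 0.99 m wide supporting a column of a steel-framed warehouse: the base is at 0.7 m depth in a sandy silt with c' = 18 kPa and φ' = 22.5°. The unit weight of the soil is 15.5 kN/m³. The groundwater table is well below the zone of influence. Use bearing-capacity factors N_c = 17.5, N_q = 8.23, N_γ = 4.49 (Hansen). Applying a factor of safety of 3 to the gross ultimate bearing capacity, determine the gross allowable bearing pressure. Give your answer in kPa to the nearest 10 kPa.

q_all ≈ 150 kPa

Overburden at base level: q = 15.5 × 0.7 = 10.85 kPa.
Cohesion term c·N_c = 18 × 17.5 = 315 kPa; surcharge term q·N_q = 10.85 × 8.23 = 89.296 kPa; self-weight term 0.5·γ·B·N_γ = 0.5 × 15.5 × 0.99 × 4.49 = 34.45 kPa.
q_ult = 315 + 89.296 + 34.45 = 438.75 kPa.
q_all = q_ult / FS = 438.75 / 3 = 146.25 kPa.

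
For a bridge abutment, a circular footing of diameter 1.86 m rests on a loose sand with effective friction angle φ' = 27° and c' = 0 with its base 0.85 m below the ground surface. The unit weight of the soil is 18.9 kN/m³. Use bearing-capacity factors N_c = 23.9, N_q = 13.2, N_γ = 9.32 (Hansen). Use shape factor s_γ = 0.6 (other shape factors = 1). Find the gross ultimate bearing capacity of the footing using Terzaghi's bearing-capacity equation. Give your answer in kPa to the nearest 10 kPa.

Effective surcharge at the founding depth q = γ·D_f = 18.9 × 0.85 = 16.065 kPa.
q_ult = q·N_q + 0.5·γ·B·N_γ·s_γ
     = 16.065 × 13.2 + 0.5 × 18.9 × 1.86 × 9.32 × 0.6
     = 212.06 + 98.291 = 310.35 kPa.

q_ult ≈ 310 kPa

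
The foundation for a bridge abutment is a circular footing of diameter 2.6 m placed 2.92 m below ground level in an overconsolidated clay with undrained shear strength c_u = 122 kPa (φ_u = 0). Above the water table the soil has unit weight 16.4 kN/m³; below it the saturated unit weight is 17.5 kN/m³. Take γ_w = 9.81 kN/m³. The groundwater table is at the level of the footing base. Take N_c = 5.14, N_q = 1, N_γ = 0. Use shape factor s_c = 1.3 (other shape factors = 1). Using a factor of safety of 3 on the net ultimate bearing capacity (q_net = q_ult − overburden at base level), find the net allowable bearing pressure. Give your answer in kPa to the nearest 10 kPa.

q_all(net) ≈ 270 kPa

q = γ·D_f = 16.4 × 2.92 = 47.888 kPa.
c·N_c·s_c = 122 × 5.14 × 1.3 = 815.2 kPa
q·N_q = 47.888 × 1 = 47.888 kPa
q_ult = 815.2 + 47.888 = 863.09 kPa.
q_net = 863.09 − 47.888 = 815.2 kPa.
q_all(net) = 815.2 / 3 = 271.73 kPa.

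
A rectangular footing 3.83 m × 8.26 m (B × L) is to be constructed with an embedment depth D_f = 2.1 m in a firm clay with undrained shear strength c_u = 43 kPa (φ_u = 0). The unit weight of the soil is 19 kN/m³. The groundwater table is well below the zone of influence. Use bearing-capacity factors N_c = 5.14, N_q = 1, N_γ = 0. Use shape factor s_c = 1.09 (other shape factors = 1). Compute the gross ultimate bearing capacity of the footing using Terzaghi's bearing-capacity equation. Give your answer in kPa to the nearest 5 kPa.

q = γ·D_f = 19 × 2.1 = 39.9 kPa.
c·N_c·s_c = 43 × 5.14 × 1.09 = 240.91 kPa
q·N_q = 39.9 × 1 = 39.9 kPa
q_ult = 240.91 + 39.9 = 280.81 kPa.

q_ult ≈ 280 kPa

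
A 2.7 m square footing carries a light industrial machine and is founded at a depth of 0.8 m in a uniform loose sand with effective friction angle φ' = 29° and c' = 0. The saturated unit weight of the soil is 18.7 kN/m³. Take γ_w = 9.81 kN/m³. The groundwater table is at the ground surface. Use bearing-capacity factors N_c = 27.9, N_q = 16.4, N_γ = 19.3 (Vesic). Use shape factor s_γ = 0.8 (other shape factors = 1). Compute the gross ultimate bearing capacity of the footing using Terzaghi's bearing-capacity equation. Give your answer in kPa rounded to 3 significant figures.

q_ult ≈ 302 kPa

Water table at ground surface, so effective unit weight γ' = 18.7 − 9.81 = 8.89 kN/m³ is used throughout; overburden q = 8.89 × 0.8 = 7.112 kPa; the same γ' applies in the ½γBN_γ term.
Surcharge term q·N_q = 7.112 × 16.4 = 116.64 kPa; self-weight term 0.5·γ·B·N_γ·s_γ = 0.5 × 8.89 × 2.7 × 19.3 × 0.8 = 185.3 kPa.
q_ult = 116.64 + 185.3 = 301.94 kPa.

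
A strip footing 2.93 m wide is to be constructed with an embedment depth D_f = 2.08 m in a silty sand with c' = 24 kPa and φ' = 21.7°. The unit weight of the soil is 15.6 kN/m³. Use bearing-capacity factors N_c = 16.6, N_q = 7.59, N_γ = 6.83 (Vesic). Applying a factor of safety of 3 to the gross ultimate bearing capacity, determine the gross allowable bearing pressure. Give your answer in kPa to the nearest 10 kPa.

q_all ≈ 270 kPa

Overburden at base level: q = 15.6 × 2.08 = 32.448 kPa.
Cohesion term c·N_c = 24 × 16.6 = 398.4 kPa; surcharge term q·N_q = 32.448 × 7.59 = 246.28 kPa; self-weight term 0.5·γ·B·N_γ = 0.5 × 15.6 × 2.93 × 6.83 = 156.09 kPa.
q_ult = 398.4 + 246.28 + 156.09 = 800.77 kPa.
q_all = q_ult / FS = 800.77 / 3 = 266.92 kPa.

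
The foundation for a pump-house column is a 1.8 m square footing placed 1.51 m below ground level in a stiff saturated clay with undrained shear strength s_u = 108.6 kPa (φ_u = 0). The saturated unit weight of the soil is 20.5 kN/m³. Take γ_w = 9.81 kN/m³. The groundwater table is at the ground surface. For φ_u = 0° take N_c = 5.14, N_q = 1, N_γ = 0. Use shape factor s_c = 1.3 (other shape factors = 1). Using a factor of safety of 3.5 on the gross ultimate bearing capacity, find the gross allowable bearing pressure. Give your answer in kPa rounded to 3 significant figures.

q_all ≈ 212 kPa

With the water table at the surface the whole profile is submerged: γ' = 20.5 − 9.81 = 10.69 kN/m³, so q = γ'·D_f = 16.142 kPa.
q_ult = c·N_c·s_c + q·N_q
     = 108.6 × 5.14 × 1.3 + 16.142 × 1
     = 725.67 + 16.142 = 741.81 kPa.
q_all = 741.81 / 3.5 = 211.94 kPa.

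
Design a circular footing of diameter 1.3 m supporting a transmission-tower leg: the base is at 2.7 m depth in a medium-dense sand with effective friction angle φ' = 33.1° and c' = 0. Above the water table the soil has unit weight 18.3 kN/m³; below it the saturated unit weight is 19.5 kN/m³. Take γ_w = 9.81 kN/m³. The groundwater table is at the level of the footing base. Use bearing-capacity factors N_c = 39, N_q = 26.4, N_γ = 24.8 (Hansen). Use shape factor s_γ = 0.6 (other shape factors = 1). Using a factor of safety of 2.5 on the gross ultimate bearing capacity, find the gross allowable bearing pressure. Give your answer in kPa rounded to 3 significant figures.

q = γ·D_f = 18.3 × 2.7 = 49.41 kPa.
For the ½γBN_γ term take γ' = 19.5 − 9.81 = 9.69 kN/m³ (soil below base is submerged).
q·N_q = 49.41 × 26.4 = 1304.4 kPa
0.5·γ·B·N_γ·s_γ = 0.5 × 9.69 × 1.3 × 24.8 × 0.6 = 93.722 kPa
q_ult = 1304.4 + 93.722 = 1398.1 kPa.
q_all = 1398.1 / 2.5 = 559.26 kPa.

q_all ≈ 559 kPa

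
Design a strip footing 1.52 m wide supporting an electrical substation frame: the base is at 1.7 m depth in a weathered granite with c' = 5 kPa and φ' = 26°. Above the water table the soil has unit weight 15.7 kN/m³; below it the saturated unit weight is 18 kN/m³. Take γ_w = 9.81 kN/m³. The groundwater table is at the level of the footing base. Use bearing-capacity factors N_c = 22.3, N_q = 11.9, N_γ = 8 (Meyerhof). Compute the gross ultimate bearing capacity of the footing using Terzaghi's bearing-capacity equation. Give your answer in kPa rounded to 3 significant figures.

q_ult ≈ 479 kPa

Overburden at base level: q = 15.7 × 1.7 = 26.69 kPa.
Below the base the soil is submerged, so the ½γBN_γ term uses γ' = 18 − 9.81 = 8.19 kN/m³.
Cohesion term c·N_c = 5 × 22.3 = 111.5 kPa; surcharge term q·N_q = 26.69 × 11.9 = 317.61 kPa; self-weight term 0.5·γ·B·N_γ = 0.5 × 8.19 × 1.52 × 8 = 49.795 kPa.
q_ult = 111.5 + 317.61 + 49.795 = 478.91 kPa.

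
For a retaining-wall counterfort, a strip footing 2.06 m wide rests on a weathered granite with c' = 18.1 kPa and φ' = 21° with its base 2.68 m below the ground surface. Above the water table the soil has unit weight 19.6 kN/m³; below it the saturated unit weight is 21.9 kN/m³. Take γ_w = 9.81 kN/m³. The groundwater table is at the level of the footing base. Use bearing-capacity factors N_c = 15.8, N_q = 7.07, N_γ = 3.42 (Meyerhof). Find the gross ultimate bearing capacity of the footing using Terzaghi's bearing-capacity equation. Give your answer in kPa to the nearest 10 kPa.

q = γ·D_f = 19.6 × 2.68 = 52.528 kPa.
For the ½γBN_γ term take γ' = 21.9 − 9.81 = 12.09 kN/m³ (soil below base is submerged).
c·N_c = 18.1 × 15.8 = 285.98 kPa
q·N_q = 52.528 × 7.07 = 371.37 kPa
0.5·γ·B·N_γ = 0.5 × 12.09 × 2.06 × 3.42 = 42.588 kPa
q_ult = 285.98 + 371.37 + 42.588 = 699.94 kPa.

q_ult ≈ 700 kPa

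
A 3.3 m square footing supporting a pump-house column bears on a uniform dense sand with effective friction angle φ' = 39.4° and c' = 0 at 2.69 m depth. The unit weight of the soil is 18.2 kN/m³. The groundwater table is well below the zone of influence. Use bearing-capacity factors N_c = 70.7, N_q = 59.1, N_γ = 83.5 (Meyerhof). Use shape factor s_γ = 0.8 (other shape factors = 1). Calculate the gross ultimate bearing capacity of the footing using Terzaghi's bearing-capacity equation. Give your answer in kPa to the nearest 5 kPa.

Effective surcharge at the founding depth q = γ·D_f = 18.2 × 2.69 = 48.958 kPa.
q_ult = q·N_q + 0.5·γ·B·N_γ·s_γ
     = 48.958 × 59.1 + 0.5 × 18.2 × 3.3 × 83.5 × 0.8
     = 2893.4 + 2006 = 4899.4 kPa.

q_ult ≈ 4900 kPa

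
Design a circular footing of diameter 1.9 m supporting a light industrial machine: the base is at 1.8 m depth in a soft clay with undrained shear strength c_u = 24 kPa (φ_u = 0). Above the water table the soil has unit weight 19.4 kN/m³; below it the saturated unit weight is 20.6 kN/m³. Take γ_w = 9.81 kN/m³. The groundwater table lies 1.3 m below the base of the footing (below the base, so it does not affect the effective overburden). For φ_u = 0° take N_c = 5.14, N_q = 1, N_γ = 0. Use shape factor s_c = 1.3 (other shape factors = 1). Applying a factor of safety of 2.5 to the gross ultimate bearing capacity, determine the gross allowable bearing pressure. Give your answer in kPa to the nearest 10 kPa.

q_all ≈ 80 kPa

q = γ·D_f = 19.4 × 1.8 = 34.92 kPa.
c·N_c·s_c = 24 × 5.14 × 1.3 = 160.37 kPa
q·N_q = 34.92 × 1 = 34.92 kPa
q_ult = 160.37 + 34.92 = 195.29 kPa.
q_all = q_ult / FS = 195.29 / 2.5 = 78.115 kPa.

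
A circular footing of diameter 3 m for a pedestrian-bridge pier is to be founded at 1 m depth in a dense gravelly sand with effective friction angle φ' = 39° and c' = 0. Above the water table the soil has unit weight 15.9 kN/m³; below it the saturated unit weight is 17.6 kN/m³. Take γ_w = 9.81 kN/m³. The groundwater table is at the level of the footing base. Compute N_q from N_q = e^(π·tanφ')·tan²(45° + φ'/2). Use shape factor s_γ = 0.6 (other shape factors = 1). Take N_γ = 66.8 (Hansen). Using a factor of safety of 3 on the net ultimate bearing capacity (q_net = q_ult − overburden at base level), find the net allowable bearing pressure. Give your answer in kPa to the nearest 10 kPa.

q_all(net) ≈ 450 kPa

N_q = e^(π·tan39°)·tan²(64.5°) = 55.96.
Effective surcharge at the founding depth q = γ·D_f = 15.9 × 1 = 15.9 kPa.
The water table coincides with the base, so in the self-weight term γ → γ' = 7.79 kN/m³.
q_ult = q·N_q + 0.5·γ·B·N_γ·s_γ
     = 15.9 × 55.957 + 0.5 × 7.79 × 3 × 66.8 × 0.6
     = 889.72 + 468.33 = 1358.1 kPa.
q_net = 1358.1 − 15.9 = 1342.2 kPa.
q_all(net) = 1342.2 / 3 = 447.39 kPa.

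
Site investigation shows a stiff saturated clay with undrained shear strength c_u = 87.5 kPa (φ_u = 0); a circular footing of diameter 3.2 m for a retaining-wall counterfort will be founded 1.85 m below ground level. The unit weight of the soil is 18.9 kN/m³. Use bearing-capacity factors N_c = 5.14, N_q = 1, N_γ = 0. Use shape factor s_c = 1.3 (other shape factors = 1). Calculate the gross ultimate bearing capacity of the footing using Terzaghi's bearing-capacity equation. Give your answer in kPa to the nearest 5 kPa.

Overburden at base level: q = 18.9 × 1.85 = 34.965 kPa.
Cohesion term c·N_c·s_c = 87.5 × 5.14 × 1.3 = 584.68 kPa; surcharge term q·N_q = 34.965 × 1 = 34.965 kPa.
q_ult = 584.68 + 34.965 = 619.64 kPa.

q_ult ≈ 620 kPa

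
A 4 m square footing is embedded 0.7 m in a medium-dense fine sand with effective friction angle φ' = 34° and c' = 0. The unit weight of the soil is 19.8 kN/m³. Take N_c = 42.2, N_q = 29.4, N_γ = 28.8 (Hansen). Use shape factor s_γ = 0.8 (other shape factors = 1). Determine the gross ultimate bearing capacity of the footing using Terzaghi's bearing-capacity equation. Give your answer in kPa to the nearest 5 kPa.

q_ult ≈ 1320 kPa

Effective surcharge at the founding depth q = γ·D_f = 19.8 × 0.7 = 13.86 kPa.
q_ult = q·N_q + 0.5·γ·B·N_γ·s_γ
     = 13.86 × 29.4 + 0.5 × 19.8 × 4 × 28.8 × 0.8
     = 407.48 + 912.38 = 1319.9 kPa.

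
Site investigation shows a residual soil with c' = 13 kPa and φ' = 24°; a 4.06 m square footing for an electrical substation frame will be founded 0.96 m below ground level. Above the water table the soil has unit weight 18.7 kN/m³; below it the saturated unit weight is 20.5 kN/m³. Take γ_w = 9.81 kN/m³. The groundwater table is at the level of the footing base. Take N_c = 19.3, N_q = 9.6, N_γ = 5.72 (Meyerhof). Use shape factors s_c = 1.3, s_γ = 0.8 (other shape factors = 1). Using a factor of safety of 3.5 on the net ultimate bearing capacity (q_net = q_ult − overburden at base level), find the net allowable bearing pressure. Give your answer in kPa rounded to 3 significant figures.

q_all(net) ≈ 166 kPa

Effective surcharge at the founding depth q = γ·D_f = 18.7 × 0.96 = 17.952 kPa.
The water table coincides with the base, so in the self-weight term γ → γ' = 10.69 kN/m³.
q_ult = c·N_c·s_c + q·N_q + 0.5·γ·B·N_γ·s_γ
     = 13 × 19.3 × 1.3 + 17.952 × 9.6 + 0.5 × 10.69 × 4.06 × 5.72 × 0.8
     = 326.17 + 172.34 + 99.302 = 597.81 kPa.
q_net = 597.81 − 17.952 = 579.86 kPa.
q_all(net) = 579.86 / 3.5 = 165.67 kPa.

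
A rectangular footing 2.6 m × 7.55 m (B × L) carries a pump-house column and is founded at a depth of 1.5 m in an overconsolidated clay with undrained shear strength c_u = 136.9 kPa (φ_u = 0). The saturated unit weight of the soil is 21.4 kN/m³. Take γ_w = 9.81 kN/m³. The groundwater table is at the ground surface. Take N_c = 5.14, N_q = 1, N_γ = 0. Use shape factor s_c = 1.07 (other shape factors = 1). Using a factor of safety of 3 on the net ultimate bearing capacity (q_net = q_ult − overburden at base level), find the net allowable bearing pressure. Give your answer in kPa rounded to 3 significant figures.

Water table at ground surface, so effective unit weight γ' = 21.4 − 9.81 = 11.59 kN/m³ is used throughout; overburden q = 11.59 × 1.5 = 17.385 kPa.
Cohesion term c·N_c·s_c = 136.9 × 5.14 × 1.07 = 752.92 kPa; surcharge term q·N_q = 17.385 × 1 = 17.385 kPa.
q_ult = 752.92 + 17.385 = 770.31 kPa.
q_net = 770.31 − 17.385 = 752.92 kPa.
q_all(net) = 752.92 / 3 = 250.97 kPa.

q_all(net) ≈ 251 kPa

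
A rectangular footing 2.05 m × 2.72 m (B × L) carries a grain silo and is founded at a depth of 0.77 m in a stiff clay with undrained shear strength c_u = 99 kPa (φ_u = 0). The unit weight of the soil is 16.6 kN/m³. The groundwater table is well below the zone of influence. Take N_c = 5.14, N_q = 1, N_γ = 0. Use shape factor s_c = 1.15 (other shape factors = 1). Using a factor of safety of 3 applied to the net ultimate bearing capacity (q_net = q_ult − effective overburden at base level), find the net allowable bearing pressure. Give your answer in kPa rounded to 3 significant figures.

q = γ·D_f = 16.6 × 0.77 = 12.782 kPa.
c·N_c·s_c = 99 × 5.14 × 1.15 = 585.19 kPa
q·N_q = 12.782 × 1 = 12.782 kPa
q_ult = 585.19 + 12.782 = 597.97 kPa.
Net ultimate: q_net = 597.97 − 12.782 = 585.19 kPa.
q_all(net) = 585.19 / 3 = 195.06 kPa.

q_all(net) ≈ 195 kPa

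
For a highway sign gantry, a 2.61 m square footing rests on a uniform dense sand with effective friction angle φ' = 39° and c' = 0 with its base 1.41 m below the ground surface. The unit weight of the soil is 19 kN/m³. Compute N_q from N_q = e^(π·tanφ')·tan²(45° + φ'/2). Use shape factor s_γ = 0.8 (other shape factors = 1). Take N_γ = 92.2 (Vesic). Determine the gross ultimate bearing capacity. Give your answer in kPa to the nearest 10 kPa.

tan39° = 0.8098, so N_q = e^(π×0.8098)·tan²(64.5°) = 12.731 × 4.395 = 55.96.
Overburden at base level: q = 19 × 1.41 = 26.79 kPa.
Surcharge term q·N_q = 26.79 × 55.957 = 1499.1 kPa; self-weight term 0.5·γ·B·N_γ·s_γ = 0.5 × 19 × 2.61 × 92.2 × 0.8 = 1828.9 kPa.
q_ult = 1499.1 + 1828.9 = 3328 kPa.

q_ult ≈ 3330 kPa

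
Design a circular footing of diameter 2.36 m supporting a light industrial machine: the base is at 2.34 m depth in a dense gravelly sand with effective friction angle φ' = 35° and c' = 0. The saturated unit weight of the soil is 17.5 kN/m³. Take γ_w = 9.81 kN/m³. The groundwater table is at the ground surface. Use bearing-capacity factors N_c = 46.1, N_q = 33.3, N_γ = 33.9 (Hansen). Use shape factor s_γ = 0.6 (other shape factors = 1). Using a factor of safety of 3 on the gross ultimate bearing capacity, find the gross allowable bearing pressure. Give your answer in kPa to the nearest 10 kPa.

Water table at ground surface, so effective unit weight γ' = 17.5 − 9.81 = 7.69 kN/m³ is used throughout; overburden q = 7.69 × 2.34 = 17.995 kPa; the same γ' applies in the ½γBN_γ term.
Surcharge term q·N_q = 17.995 × 33.3 = 599.22 kPa; self-weight term 0.5·γ·B·N_γ·s_γ = 0.5 × 7.69 × 2.36 × 33.9 × 0.6 = 184.57 kPa.
q_ult = 599.22 + 184.57 = 783.79 kPa.
q_all = 783.79 / 3 = 261.26 kPa.

q_all ≈ 260 kPa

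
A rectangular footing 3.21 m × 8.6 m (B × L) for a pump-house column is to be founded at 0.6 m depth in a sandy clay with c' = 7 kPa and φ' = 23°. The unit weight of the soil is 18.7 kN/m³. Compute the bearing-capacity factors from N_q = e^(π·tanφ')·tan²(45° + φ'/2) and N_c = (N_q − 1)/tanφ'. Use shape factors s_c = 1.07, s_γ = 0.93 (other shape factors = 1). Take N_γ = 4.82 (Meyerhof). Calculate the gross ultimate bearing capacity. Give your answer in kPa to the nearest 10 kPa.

tan23° = 0.4245, so N_q = e^(π×0.4245)·tan²(56.5°) = 3.794 × 2.283 = 8.66.
N_c = (8.66 − 1)/tan23° = 18.05.
q = γ·D_f = 18.7 × 0.6 = 11.22 kPa.
c·N_c·s_c = 7 × 18.049 × 1.07 = 135.18 kPa
q·N_q = 11.22 × 8.6612 = 97.179 kPa
0.5·γ·B·N_γ·s_γ = 0.5 × 18.7 × 3.21 × 4.82 × 0.93 = 134.54 kPa
q_ult = 135.18 + 97.179 + 134.54 = 366.9 kPa.

q_ult ≈ 370 kPa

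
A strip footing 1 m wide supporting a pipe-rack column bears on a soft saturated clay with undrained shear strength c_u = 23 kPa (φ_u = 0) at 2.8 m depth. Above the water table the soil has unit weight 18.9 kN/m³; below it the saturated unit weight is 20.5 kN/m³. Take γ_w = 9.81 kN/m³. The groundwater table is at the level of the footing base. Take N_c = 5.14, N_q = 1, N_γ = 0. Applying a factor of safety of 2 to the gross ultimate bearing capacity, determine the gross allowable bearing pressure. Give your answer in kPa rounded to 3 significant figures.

q_all ≈ 85.6 kPa

Overburden at base level: q = 18.9 × 2.8 = 52.92 kPa.
Cohesion term c·N_c = 23 × 5.14 = 118.22 kPa; surcharge term q·N_q = 52.92 × 1 = 52.92 kPa.
q_ult = 118.22 + 52.92 = 171.14 kPa.
q_all = q_ult / FS = 171.14 / 2 = 85.57 kPa.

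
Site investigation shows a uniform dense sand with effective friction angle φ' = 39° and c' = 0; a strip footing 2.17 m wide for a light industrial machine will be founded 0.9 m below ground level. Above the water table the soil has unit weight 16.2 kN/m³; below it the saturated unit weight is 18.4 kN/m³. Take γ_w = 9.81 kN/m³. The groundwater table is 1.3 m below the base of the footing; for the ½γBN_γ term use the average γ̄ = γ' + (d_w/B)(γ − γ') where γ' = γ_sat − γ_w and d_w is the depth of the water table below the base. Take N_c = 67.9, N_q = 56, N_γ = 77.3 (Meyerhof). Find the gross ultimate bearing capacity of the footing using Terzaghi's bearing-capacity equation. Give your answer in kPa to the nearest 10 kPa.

q_ult ≈ 1920 kPa

Overburden at base level: q = 16.2 × 0.9 = 14.58 kPa.
The water table is 1.3 m below the base (< B = 2.17 m), so the ½γBN_γ term uses γ̄ = γ' + (d_w/B)(γ − γ') = 8.59 + (1.3/2.17)(16.2 − 8.59) = 13.149 kN/m³.
Surcharge term q·N_q = 14.58 × 56 = 816.48 kPa; self-weight term 0.5·γ·B·N_γ = 0.5 × 13.149 × 2.17 × 77.3 = 1102.8 kPa.
q_ult = 816.48 + 1102.8 = 1919.3 kPa.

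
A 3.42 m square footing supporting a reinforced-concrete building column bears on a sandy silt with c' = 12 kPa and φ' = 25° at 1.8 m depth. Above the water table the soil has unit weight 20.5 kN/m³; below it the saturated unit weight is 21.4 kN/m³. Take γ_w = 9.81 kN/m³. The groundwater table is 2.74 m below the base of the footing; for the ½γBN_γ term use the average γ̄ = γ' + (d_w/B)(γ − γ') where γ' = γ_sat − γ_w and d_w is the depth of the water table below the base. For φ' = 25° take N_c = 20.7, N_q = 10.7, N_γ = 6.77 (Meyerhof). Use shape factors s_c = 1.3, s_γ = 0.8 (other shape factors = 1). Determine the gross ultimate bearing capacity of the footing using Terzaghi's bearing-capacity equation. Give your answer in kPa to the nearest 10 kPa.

q = γ·D_f = 20.5 × 1.8 = 36.9 kPa.
γ' = 11.59 kN/m³; averaging over the depth B below the base, γ̄ = γ' + (d_w/B)(γ − γ') = 18.728 kN/m³.
c·N_c·s_c = 12 × 20.7 × 1.3 = 322.92 kPa
q·N_q = 36.9 × 10.7 = 394.83 kPa
0.5·γ·B·N_γ·s_γ = 0.5 × 18.728 × 3.42 × 6.77 × 0.8 = 173.45 kPa
q_ult = 322.92 + 394.83 + 173.45 = 891.2 kPa.

q_ult ≈ 890 kPa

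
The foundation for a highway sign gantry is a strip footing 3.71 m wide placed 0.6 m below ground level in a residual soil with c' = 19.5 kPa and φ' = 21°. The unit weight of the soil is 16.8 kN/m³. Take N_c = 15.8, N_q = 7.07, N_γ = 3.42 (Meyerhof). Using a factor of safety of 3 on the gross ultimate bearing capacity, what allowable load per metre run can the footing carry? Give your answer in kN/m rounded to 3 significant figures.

≈ 601 kN/m

q = γ·D_f = 16.8 × 0.6 = 10.08 kPa.
c·N_c = 19.5 × 15.8 = 308.1 kPa
q·N_q = 10.08 × 7.07 = 71.266 kPa
0.5·γ·B·N_γ = 0.5 × 16.8 × 3.71 × 3.42 = 106.58 kPa
q_ult = 308.1 + 71.266 + 106.58 = 485.95 kPa.
Gross allowable pressure q_all = 485.95 / 3 = 161.98 kPa.
Allowable wall load = q_all × B = 161.98 × 3.71 = 600.95 kN per metre run.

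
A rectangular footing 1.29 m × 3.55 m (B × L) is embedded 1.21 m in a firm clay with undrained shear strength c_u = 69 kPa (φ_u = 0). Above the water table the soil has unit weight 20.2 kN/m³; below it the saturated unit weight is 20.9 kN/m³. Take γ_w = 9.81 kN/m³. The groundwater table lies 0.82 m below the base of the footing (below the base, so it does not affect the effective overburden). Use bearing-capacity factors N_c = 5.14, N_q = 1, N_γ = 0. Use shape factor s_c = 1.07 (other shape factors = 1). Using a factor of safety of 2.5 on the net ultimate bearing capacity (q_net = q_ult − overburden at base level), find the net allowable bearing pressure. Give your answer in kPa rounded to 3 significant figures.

q_all(net) ≈ 152 kPa

Effective surcharge at the founding depth q = γ·D_f = 20.2 × 1.21 = 24.442 kPa.
q_ult = c·N_c·s_c + q·N_q
     = 69 × 5.14 × 1.07 + 24.442 × 1
     = 379.49 + 24.442 = 403.93 kPa.
q_net = 403.93 − 24.442 = 379.49 kPa.
q_all(net) = 379.49 / 2.5 = 151.79 kPa.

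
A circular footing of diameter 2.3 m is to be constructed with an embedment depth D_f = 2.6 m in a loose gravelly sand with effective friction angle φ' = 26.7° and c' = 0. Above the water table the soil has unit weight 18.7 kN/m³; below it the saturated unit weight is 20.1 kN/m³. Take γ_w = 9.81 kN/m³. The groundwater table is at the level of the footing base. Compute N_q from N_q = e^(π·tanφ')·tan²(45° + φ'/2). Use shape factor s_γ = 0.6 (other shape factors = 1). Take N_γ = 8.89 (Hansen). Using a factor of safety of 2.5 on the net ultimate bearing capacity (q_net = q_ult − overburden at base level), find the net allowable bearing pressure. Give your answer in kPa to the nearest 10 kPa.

q_all(net) ≈ 250 kPa

N_q = e^(π·tan26.7°)·tan²(58.35°) = 12.78.
Effective surcharge at the founding depth q = γ·D_f = 18.7 × 2.6 = 48.62 kPa.
The water table coincides with the base, so in the self-weight term γ → γ' = 10.29 kN/m³.
q_ult = q·N_q + 0.5·γ·B·N_γ·s_γ
     = 48.62 × 12.778 + 0.5 × 10.29 × 2.3 × 8.89 × 0.6
     = 621.28 + 63.12 = 684.4 kPa.
q_net = 684.4 − 48.62 = 635.78 kPa.
q_all(net) = 635.78 / 2.5 = 254.31 kPa.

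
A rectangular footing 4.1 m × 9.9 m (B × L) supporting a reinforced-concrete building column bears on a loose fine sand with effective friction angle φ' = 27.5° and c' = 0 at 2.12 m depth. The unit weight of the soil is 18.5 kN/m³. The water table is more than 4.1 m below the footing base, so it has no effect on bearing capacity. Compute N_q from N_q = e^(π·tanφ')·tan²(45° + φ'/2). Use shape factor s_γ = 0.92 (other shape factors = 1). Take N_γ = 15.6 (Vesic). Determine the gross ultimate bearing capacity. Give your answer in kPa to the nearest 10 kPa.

q_ult ≈ 1090 kPa

tan27.5° = 0.5206, so N_q = e^(π×0.5206)·tan²(58.75°) = 5.132 × 2.716 = 13.94.
Overburden at base level: q = 18.5 × 2.12 = 39.22 kPa.
Surcharge term q·N_q = 39.22 × 13.936 = 546.57 kPa; self-weight term 0.5·γ·B·N_γ·s_γ = 0.5 × 18.5 × 4.1 × 15.6 × 0.92 = 544.3 kPa.
q_ult = 546.57 + 544.3 = 1090.9 kPa.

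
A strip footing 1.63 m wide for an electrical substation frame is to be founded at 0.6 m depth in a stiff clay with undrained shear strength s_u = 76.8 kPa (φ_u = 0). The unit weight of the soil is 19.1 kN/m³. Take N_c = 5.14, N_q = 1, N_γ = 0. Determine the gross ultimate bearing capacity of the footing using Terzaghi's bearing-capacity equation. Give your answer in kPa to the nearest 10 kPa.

q = γ·D_f = 19.1 × 0.6 = 11.46 kPa.
c·N_c = 76.8 × 5.14 = 394.75 kPa
q·N_q = 11.46 × 1 = 11.46 kPa
q_ult = 394.75 + 11.46 = 406.21 kPa.

q_ult ≈ 410 kPa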